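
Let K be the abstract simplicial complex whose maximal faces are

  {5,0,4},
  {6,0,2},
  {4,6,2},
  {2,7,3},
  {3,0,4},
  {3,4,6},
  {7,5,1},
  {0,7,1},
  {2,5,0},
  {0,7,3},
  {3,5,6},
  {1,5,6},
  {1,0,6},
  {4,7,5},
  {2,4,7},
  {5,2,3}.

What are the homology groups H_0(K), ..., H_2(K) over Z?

We work with the vertex ordering 0 < 1 < 2 < 3 < 4 < 5 < 6 < 7. The simplices of K, each written with vertices in increasing order, are:

  0-simplices (8): [0], [1], [2], [3], [4], [5], [6], [7]
  1-simplices (24): (24 of them)
  2-simplices (16): [0,1,6], [0,1,7], [0,2,5], [0,2,6], [0,3,4], [0,3,7], [0,4,5], [1,5,6], [1,5,7], [2,3,5], [2,3,7], [2,4,6], [2,4,7], [3,4,6], [3,5,6], [4,5,7]

Hence C_0 ≅ Z^8, C_1 ≅ Z^24, C_2 ≅ Z^16.

∂_1: C_1 → C_0 sends each edge [p,q] (with p < q) to q − p. For instance
  ∂[0,7] = [7] − [0].
As a 8×24 matrix over Z this has rank 7, with invariant factors (1,1,1,1,1,1,1).

The boundary map ∂_2: C_2 → C_1 sends each 2-simplex [p,q,r] to [q,r] − [p,r] + [p,q]. For instance
  ∂[0,1,7] = [1,7] − [0,7] + [0,1],
  ∂[0,2,6] = [2,6] − [0,6] + [0,2].
This gives a 24×16 integer matrix of rank 15; reducing to Smith normal form yields diagonal entries (1,1,1,1,1,1,1,1,1,1,1,1,1,1,1).

Computing H_k = (kernel of ∂_k) / (image of ∂_{k+1}):

  H_0: rank C_0 − rank ∂_1 = 8 − 7 = 1, and the invariant factors of ∂_1 are all 1, so H_0 = Z.
  H_1: rank ker ∂_1 − rank ∂_2 = (24 − 7) − 15 = 2, and the invariant factors of ∂_2 are all 1, so H_1 = Z^2.
  H_2: rank ker ∂_2 − rank ∂_3 = (16 − 15) − 0 = 1, and there is no ∂_3, so H_2 = Z.

H_0 = Z,  H_1 = Z^2,  H_2 = Z.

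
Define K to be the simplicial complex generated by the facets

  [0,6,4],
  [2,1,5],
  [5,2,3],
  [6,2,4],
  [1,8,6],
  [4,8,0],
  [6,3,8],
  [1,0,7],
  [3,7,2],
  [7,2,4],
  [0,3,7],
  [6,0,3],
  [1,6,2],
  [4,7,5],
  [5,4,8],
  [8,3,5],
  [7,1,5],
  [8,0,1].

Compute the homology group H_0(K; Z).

Take the total order 0 < 1 < 2 < 3 < 4 < 5 < 6 < 7 < 8 on the vertex set. Then K (dimension 2) consists of the simplices:

  0-simplices (9): [0], [1], [2], [3], [4], [5], [6], [7], [8]
  1-simplices (27): (27 of them)
  2-simplices (18): [0,1,7], [0,1,8], [0,3,6], [0,3,7], [0,4,6], [0,4,8], [1,2,5], [1,2,6], [1,5,7], [1,6,8], [2,3,5], [2,3,7], [2,4,6], [2,4,7], [3,5,8], [3,6,8], [4,5,7], [4,5,8]

so the chain groups are C_0 ≅ Z^9, C_1 ≅ Z^27, C_2 ≅ Z^18.

Boundary ∂_1: C_1 → C_0 maps an edge to its endpoints' difference, ∂[p,q] = q − p.
As a 9×27 matrix over Z this has rank 8, with invariant factors (1,1,1,1,1,1,1,1).

The boundary map ∂_2: C_2 → C_1 sends each 2-simplex [p,q,r] to [q,r] − [p,r] + [p,q]. For instance
  ∂[0,1,7] = [1,7] − [0,7] + [0,1],
  ∂[1,2,5] = [2,5] − [1,5] + [1,2].
This gives a 27×18 integer matrix of rank 18; reducing to Smith normal form yields diagonal entries (1,1,1,1,1,1,1,1,1,1,1,1,1,1,1,1,1,2).

Now H_k = ker ∂_k / im ∂_{k+1}, so:

  H_0: rank C_0 − rank ∂_1 = 9 − 8 = 1, and the invariant factors of ∂_1 are all 1, so H_0 = Z.

H_0 ≅ Z.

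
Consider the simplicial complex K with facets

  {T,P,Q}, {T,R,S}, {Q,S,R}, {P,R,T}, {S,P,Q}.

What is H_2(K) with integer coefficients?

H_2 ≅ 0.

Fix the vertex order P < Q < R < S < T and write every simplex with vertices in increasing order. Then dim K = 2 and the simplices of K are:

  0-simplices (5): P, Q, R, S, T
  1-simplices (10): PQ, PR, PS, PT, QR, QS, QT, RS, RT, ST
  2-simplices (5): PQS, PQT, PRT, QRS, RST

giving chain groups C_0 ≅ Z^5, C_1 ≅ Z^10, C_2 ≅ Z^5.

∂_1: C_1 → C_0 is given by ∂[p,q] = [q] − [p].
As a 5×10 matrix over Z this has rank 4, with invariant factors (1,1,1,1).

Boundary ∂_2: C_2 → C_1 acts by ∂[p,q,r] = [q,r] − [p,r] + [p,q]. For instance
  ∂QRS = RS − QS + QR,
  ∂PQT = QT − PT + PQ.
As a 10×5 matrix over Z this has rank 5, with invariant factors (1,1,1,1,1).

From H_k ≅ ker(∂_k) / im(∂_{k+1}) we obtain:

  H_2: rank ker ∂_2 − rank ∂_3 = (5 − 5) − 0 = 0, and there is no ∂_3, so H_2 ≅ 0.

(K is a triangulation of the Möbius band.)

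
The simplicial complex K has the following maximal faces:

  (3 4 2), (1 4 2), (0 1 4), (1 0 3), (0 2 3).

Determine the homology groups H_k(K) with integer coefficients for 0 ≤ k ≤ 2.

Take the total order 0 < 1 < 2 < 3 < 4 on the vertex set. Then K (dimension 2) consists of the simplices:

  0-simplices (5): [0], [1], [2], [3], [4]
  1-simplices (10): [0,1], [0,2], [0,3], [0,4], [1,2], [1,3], [1,4], [2,3], [2,4], [3,4]
  2-simplices (5): [0,1,3], [0,1,4], [0,2,3], [1,2,4], [2,3,4]

Hence C_0 ≅ Z^5, C_1 ≅ Z^10, C_2 ≅ Z^5.

The boundary map ∂_1: C_1 → C_0 sends each edge [p,q] (with p < q) to q − p. For instance
  ∂[1,3] = [3] − [1].
The 5×10 boundary matrix has rank 4 and Smith normal form diag(1,1,1,1).

The boundary map ∂_2: C_2 → C_1 acts by ∂[p,q,r] = [q,r] − [p,r] + [p,q]. For instance
  ∂[2,3,4] = [3,4] − [2,4] + [2,3],
  ∂[0,1,3] = [1,3] − [0,3] + [0,1].
The 10×5 boundary matrix has rank 5 and Smith normal form diag(1,1,1,1,1).

Computing H_k = (kernel of ∂_k) / (image of ∂_{k+1}):

  H_0: rank C_0 − rank ∂_1 = 5 − 4 = 1, and the invariant factors of ∂_1 are all 1, so H_0 = Z.
  H_1: rank ker ∂_1 − rank ∂_2 = (10 − 4) − 5 = 1, and the invariant factors of ∂_2 are all 1, so H_1 = Z.
  H_2: rank ker ∂_2 − rank ∂_3 = (5 − 5) − 0 = 0, and there is no ∂_3, so H_2 = 0.

H_0 ≅ Z,  H_1 ≅ Z,  H_2 = 0.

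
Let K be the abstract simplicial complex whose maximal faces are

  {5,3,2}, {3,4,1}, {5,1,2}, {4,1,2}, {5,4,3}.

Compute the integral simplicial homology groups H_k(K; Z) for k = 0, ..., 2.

H_0 ≅ Z,  H_1 ≅ Z,  H_2 = 0.

K has 5 vertices, 10 edges, 5 triangles.
rank ∂_0 = 0, rank ∂_1 = 4 ⇒ b_0 = 5 − 0 − 4 = 1; all invariant factors of ∂_1 are 1 so no torsion. So H_0 = Z.
rank ∂_1 = 4, rank ∂_2 = 5 ⇒ b_1 = 10 − 4 − 5 = 1; all invariant factors of ∂_2 are 1 so no torsion. So H_1 = Z.
rank ∂_2 = 5, rank ∂_3 = 0 ⇒ b_2 = 5 − 5 − 0 = 0. So H_2 = 0.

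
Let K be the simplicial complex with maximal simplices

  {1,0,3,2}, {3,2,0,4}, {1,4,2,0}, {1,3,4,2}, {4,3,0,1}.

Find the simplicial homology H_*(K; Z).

H_0 = Z,  H_1 = 0,  H_2 = 0,  H_3 = Z.

We work with the vertex ordering 0 < 1 < 2 < 3 < 4. The simplices of K, each written with vertices in increasing order, are:

  0-simplices (5): [0], [1], [2], [3], [4]
  1-simplices (10): [0,1], [0,2], [0,3], [0,4], [1,2], [1,3], [1,4], [2,3], [2,4], [3,4]
  2-simplices (10): [0,1,2], [0,1,3], [0,1,4], [0,2,3], [0,2,4], [0,3,4], [1,2,3], [1,2,4], [1,3,4], [2,3,4]
  3-simplices (5): [0,1,2,3], [0,1,2,4], [0,1,3,4], [0,2,3,4], [1,2,3,4]

Hence C_0 ≅ Z^5, C_1 ≅ Z^10, C_2 ≅ Z^10, C_3 ≅ Z^5.

∂_1: C_1 → C_0 maps an edge to its endpoints' difference, ∂[p,q] = q − p.
The resulting 5×10 matrix has rank 4, and its Smith normal form has invariant factors (1,1,1,1).

Boundary ∂_2: C_2 → C_1 acts by ∂[p,q,r] = [q,r] − [p,r] + [p,q]. For instance
  ∂[0,2,3] = [2,3] − [0,3] + [0,2],
  ∂[0,3,4] = [3,4] − [0,4] + [0,3].
As a 10×10 matrix over Z this has rank 6, with invariant factors (1,1,1,1,1,1).

Boundary ∂_3: C_3 → C_2 sends each 3-simplex σ to the alternating sum Σ_i (−1)^i (σ with its i-th vertex removed). For instance
  ∂[0,1,3,4] = [1,3,4] − [0,3,4] + [0,1,4] − [0,1,3],
  ∂[1,2,3,4] = [2,3,4] − [1,3,4] + [1,2,4] − [1,2,3].
This gives a 10×5 integer matrix of rank 4; reducing to Smith normal form yields diagonal entries (1,1,1,1).

Reading off H_k = ker ∂_k / im ∂_{k+1}:

  H_0: rank C_0 − rank ∂_1 = 5 − 4 = 1, and the invariant factors of ∂_1 are all 1, so H_0 ≅ Z.
  H_1: rank ker ∂_1 − rank ∂_2 = (10 − 4) − 6 = 0, and the invariant factors of ∂_2 are all 1, so H_1 ≅ 0.
  H_2: rank ker ∂_2 − rank ∂_3 = (10 − 6) − 4 = 0, and the invariant factors of ∂_3 are all 1, so H_2 ≅ 0.
  H_3: rank ker ∂_3 − rank ∂_4 = (5 − 4) − 0 = 1, and there is no ∂_4, so H_3 ≅ Z.

As a check, the Euler characteristic is 5 − 10 + 10 − 5 = 0, which agrees with 1 − 0 + 0 − 1 = 0.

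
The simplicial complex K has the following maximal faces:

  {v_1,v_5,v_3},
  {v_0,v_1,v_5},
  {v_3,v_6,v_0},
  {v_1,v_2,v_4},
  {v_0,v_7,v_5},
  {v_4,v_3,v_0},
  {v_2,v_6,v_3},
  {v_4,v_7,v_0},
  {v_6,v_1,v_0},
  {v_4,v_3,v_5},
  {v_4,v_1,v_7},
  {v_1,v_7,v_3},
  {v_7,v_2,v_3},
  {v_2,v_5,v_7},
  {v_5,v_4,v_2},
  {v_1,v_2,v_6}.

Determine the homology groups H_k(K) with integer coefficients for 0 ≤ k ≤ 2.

H_0 ≅ Z,  H_1 ≅ Z^2,  H_2 ≅ Z.

Order the vertices as v_0 < v_1 < v_2 < v_3 < v_4 < v_5 < v_6 < v_7. Listing each simplex with vertices in this order, K has dimension 2 with simplices:

  0-simplices (8): [v_0], [v_1], [v_2], [v_3], [v_4], [v_5], [v_6], [v_7]
  1-simplices (24): (24 of them)
  2-simplices (16): (16 of them)

giving chain groups C_0 ≅ Z^8, C_1 ≅ Z^24, C_2 ≅ Z^16.

The boundary map ∂_1: C_1 → C_0 sends each edge [p,q] (with p < q) to q − p. For instance
  ∂[v_2,v_4] = [v_4] − [v_2].
The resulting 8×24 matrix has rank 7, and its Smith normal form has invariant factors (1,1,1,1,1,1,1).

Boundary ∂_2: C_2 → C_1 maps a triangle to the signed sum of its edges. For instance
  ∂[v_3,v_4,v_5] = [v_4,v_5] − [v_3,v_5] + [v_3,v_4],
  ∂[v_2,v_3,v_7] = [v_3,v_7] − [v_2,v_7] + [v_2,v_3].
As a 24×16 matrix over Z this has rank 15, with invariant factors (1,1,1,1,1,1,1,1,1,1,1,1,1,1,1).

Now H_k = ker ∂_k / im ∂_{k+1}, so:

  H_0: rank C_0 − rank ∂_1 = 8 − 7 = 1, and the invariant factors of ∂_1 are all 1, so H_0 = Z.
  H_1: rank ker ∂_1 − rank ∂_2 = (24 − 7) − 15 = 2, and the invariant factors of ∂_2 are all 1, so H_1 = Z^2.
  H_2: rank ker ∂_2 − rank ∂_3 = (16 − 15) − 0 = 1, and there is no ∂_3, so H_2 = Z.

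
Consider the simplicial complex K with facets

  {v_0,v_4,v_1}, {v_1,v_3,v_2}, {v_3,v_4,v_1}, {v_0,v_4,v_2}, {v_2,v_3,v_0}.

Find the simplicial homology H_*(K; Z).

H_0 = Z,  H_1 = Z,  H_2 = 0.

We work with the vertex ordering v_0 < v_1 < v_2 < v_3 < v_4. The simplices of K, each written with vertices in increasing order, are:

  0-simplices (5): [v_0], [v_1], [v_2], [v_3], [v_4]
  1-simplices (10): [v_0,v_1], [v_0,v_2], [v_0,v_3], [v_0,v_4], [v_1,v_2], [v_1,v_3], [v_1,v_4], [v_2,v_3], [v_2,v_4], [v_3,v_4]
  2-simplices (5): [v_0,v_1,v_4], [v_0,v_2,v_3], [v_0,v_2,v_4], [v_1,v_2,v_3], [v_1,v_3,v_4]

so the chain groups are C_0 ≅ Z^5, C_1 ≅ Z^10, C_2 ≅ Z^5.

The boundary map ∂_1: C_1 → C_0 sends each edge [p,q] (with p < q) to q − p. For instance
  ∂[v_1,v_3] = [v_3] − [v_1].
As a 5×10 matrix over Z this has rank 4, with invariant factors (1,1,1,1).

∂_2: C_2 → C_1 acts by ∂[p,q,r] = [q,r] − [p,r] + [p,q]. For instance
  ∂[v_0,v_2,v_3] = [v_2,v_3] − [v_0,v_3] + [v_0,v_2],
  ∂[v_1,v_3,v_4] = [v_3,v_4] − [v_1,v_4] + [v_1,v_3].
The 10×5 boundary matrix has rank 5 and Smith normal form diag(1,1,1,1,1).

From H_k ≅ ker(∂_k) / im(∂_{k+1}) we obtain:

  H_0: rank C_0 − rank ∂_1 = 5 − 4 = 1, and the invariant factors of ∂_1 are all 1, so H_0 ≅ Z.
  H_1: rank ker ∂_1 − rank ∂_2 = (10 − 4) − 5 = 1, and the invariant factors of ∂_2 are all 1, so H_1 ≅ Z.
  H_2: rank ker ∂_2 − rank ∂_3 = (5 − 5) − 0 = 0, and there is no ∂_3, so H_2 ≅ 0.

As a check, the Euler characteristic is 5 − 10 + 5 = 0, which agrees with 1 − 1 + 0 = 0.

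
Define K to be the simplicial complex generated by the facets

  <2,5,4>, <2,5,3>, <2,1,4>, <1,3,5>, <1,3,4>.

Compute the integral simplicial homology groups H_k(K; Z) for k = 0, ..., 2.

H_0 ≅ Z,  H_1 ≅ Z,  H_2 = 0.

Take the total order 1 < 2 < 3 < 4 < 5 on the vertex set. Then K (dimension 2) consists of the simplices:

  0-simplices (5): [1], [2], [3], [4], [5]
  1-simplices (10): [1,2], [1,3], [1,4], [1,5], [2,3], [2,4], [2,5], [3,4], [3,5], [4,5]
  2-simplices (5): [1,2,4], [1,3,4], [1,3,5], [2,3,5], [2,4,5]

Hence C_0 ≅ Z^5, C_1 ≅ Z^10, C_2 ≅ Z^5.

Boundary ∂_1: C_1 → C_0 sends each edge [p,q] (with p < q) to q − p.
This gives a 5×10 integer matrix of rank 4; reducing to Smith normal form yields diagonal entries (1,1,1,1).

The boundary map ∂_2: C_2 → C_1 maps a triangle to the signed sum of its edges. For instance
  ∂[1,3,5] = [3,5] − [1,5] + [1,3],
  ∂[2,3,5] = [3,5] − [2,5] + [2,3].
The 10×5 boundary matrix has rank 5 and Smith normal form diag(1,1,1,1,1).

Computing H_k = (kernel of ∂_k) / (image of ∂_{k+1}):

  H_0: rank C_0 − rank ∂_1 = 5 − 4 = 1, and the invariant factors of ∂_1 are all 1, so H_0 ≅ Z.
  H_1: rank ker ∂_1 − rank ∂_2 = (10 − 4) − 5 = 1, and the invariant factors of ∂_2 are all 1, so H_1 ≅ Z.
  H_2: rank ker ∂_2 − rank ∂_3 = (5 − 5) − 0 = 0, and there is no ∂_3, so H_2 ≅ 0.

As a check, the Euler characteristic is 5 − 10 + 5 = 0, which agrees with 1 − 1 + 0 = 0.
(K is a triangulation of the Möbius band.)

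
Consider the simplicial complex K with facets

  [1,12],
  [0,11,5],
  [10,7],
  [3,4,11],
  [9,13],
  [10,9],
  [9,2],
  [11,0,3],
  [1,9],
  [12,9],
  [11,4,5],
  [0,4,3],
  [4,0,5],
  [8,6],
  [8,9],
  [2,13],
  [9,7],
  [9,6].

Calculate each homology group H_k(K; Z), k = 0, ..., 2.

We work with the vertex ordering 0 < 1 < 2 < 3 < 4 < 5 < 6 < 7 < 8 < 9 < 10 < 11 < 12 < 13. The simplices of K, each written with vertices in increasing order, are:

  0-simplices (14): [0], [1], [2], [3], [4], [5], [6], [7], [8], [9], [10], [11], [12], [13]
  1-simplices (21): [0,3], [0,4], [0,5], [0,11], [1,9], [1,12], [2,9], [2,13], [3,4], [3,11], [4,5], [4,11], [5,11], [6,8], [6,9], [7,9], [7,10], [8,9], [9,10], [9,12], [9,13]
  2-simplices (6): [0,3,4], [0,3,11], [0,4,5], [0,5,11], [3,4,11], [4,5,11]

Hence C_0 ≅ Z^14, C_1 ≅ Z^21, C_2 ≅ Z^6.

The boundary map ∂_1: C_1 → C_0 maps an edge to its endpoints' difference, ∂[p,q] = q − p. For instance
  ∂[6,9] = [9] − [6].
As a 14×21 matrix over Z this has rank 12, with invariant factors (1,1,1,1,1,1,1,1,1,1,1,1).

∂_2: C_2 → C_1 maps a triangle to the signed sum of its edges. For instance
  ∂[0,5,11] = [5,11] − [0,11] + [0,5],
  ∂[0,3,4] = [3,4] − [0,4] + [0,3].
As a 21×6 matrix over Z this has rank 5, with invariant factors (1,1,1,1,1).

From H_k ≅ ker(∂_k) / im(∂_{k+1}) we obtain:

  H_0: rank C_0 − rank ∂_1 = 14 − 12 = 2, and the invariant factors of ∂_1 are all 1, so H_0 = Z^2.
  H_1: rank ker ∂_1 − rank ∂_2 = (21 − 12) − 5 = 4, and the invariant factors of ∂_2 are all 1, so H_1 = Z^4.
  H_2: rank ker ∂_2 − rank ∂_3 = (6 − 5) − 0 = 1, and there is no ∂_3, so H_2 = Z.

H_0 = Z^2,  H_1 = Z^4,  H_2 = Z.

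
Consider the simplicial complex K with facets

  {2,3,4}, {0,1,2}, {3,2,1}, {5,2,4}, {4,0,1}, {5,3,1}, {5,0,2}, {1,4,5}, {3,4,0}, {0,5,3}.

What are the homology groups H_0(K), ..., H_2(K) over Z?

Order the vertices as 0 < 1 < 2 < 3 < 4 < 5. Listing each simplex with vertices in this order, K has dimension 2 with simplices:

  0-simplices (6): [0], [1], [2], [3], [4], [5]
  1-simplices (15): [0,1], [0,2], [0,3], [0,4], [0,5], [1,2], [1,3], [1,4], [1,5], [2,3], [2,4], [2,5], [3,4], [3,5], [4,5]
  2-simplices (10): [0,1,2], [0,1,4], [0,2,5], [0,3,4], [0,3,5], [1,2,3], [1,3,5], [1,4,5], [2,3,4], [2,4,5]

giving chain groups C_0 ≅ Z^6, C_1 ≅ Z^15, C_2 ≅ Z^10.

∂_1: C_1 → C_0 maps an edge to its endpoints' difference, ∂[p,q] = q − p. For instance
  ∂[0,5] = [5] − [0].
The 6×15 boundary matrix has rank 5 and Smith normal form diag(1,1,1,1,1).

∂_2: C_2 → C_1 acts by ∂[p,q,r] = [q,r] − [p,r] + [p,q]. For instance
  ∂[2,3,4] = [3,4] − [2,4] + [2,3],
  ∂[1,2,3] = [2,3] − [1,3] + [1,2].
As a 15×10 matrix over Z this has rank 10, with invariant factors (1,1,1,1,1,1,1,1,1,2).

Now H_k = ker ∂_k / im ∂_{k+1}, so:

  H_0: rank C_0 − rank ∂_1 = 6 − 5 = 1, and the invariant factors of ∂_1 are all 1, so H_0 ≅ Z.
  H_1: rank ker ∂_1 − rank ∂_2 = (15 − 5) − 10 = 0, and ∂_2 has invariant factor 2 > 1, so H_1 ≅ Z/2Z.
  H_2: rank ker ∂_2 − rank ∂_3 = (10 − 10) − 0 = 0, and there is no ∂_3, so H_2 ≅ 0.

As a check, the Euler characteristic is 6 − 15 + 10 = 1, which agrees with 1 − 0 + 0 = 1.

H_0 ≅ Z,  H_1 ≅ Z/2Z,  H_2 = 0.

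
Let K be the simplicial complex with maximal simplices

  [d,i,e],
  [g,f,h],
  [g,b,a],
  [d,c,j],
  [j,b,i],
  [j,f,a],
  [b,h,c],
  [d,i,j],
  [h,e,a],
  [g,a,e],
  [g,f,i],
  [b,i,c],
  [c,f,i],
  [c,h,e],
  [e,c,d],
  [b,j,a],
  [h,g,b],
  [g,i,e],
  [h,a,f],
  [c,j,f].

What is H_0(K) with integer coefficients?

We work with the vertex ordering a < b < c < d < e < f < g < h < i < j. The simplices of K, each written with vertices in increasing order, are:

  0-simplices (10): a, b, c, d, e, f, g, h, i, j
  1-simplices (30): ab, ae, af, ag, ah, aj, bc, bg, bh, bi, bj, cd, ce, cf, ch, ci, cj, de, di, dj, eg, eh, ei, fg, fh, fi, fj, gh, gi, ij
  2-simplices (20): abg, abj, aeg, aeh, afh, afj, bch, bci, bgh, bij, cde, cdj, ceh, cfi, cfj, dei, dij, egi, fgh, fgi

Hence C_0 ≅ Z^10, C_1 ≅ Z^30, C_2 ≅ Z^20.

∂_1: C_1 → C_0 is given by ∂[p,q] = [q] − [p].
The 10×30 boundary matrix has rank 9 and Smith normal form diag(1,1,1,1,1,1,1,1,1).

∂_2: C_2 → C_1 sends each 2-simplex [p,q,r] to [q,r] − [p,r] + [p,q]. For instance
  ∂bci = ci − bi + bc,
  ∂bgh = gh − bh + bg.
As a 30×20 matrix over Z this has rank 20, with invariant factors (1,1,1,1,1,1,1,1,1,1,1,1,1,1,1,1,1,1,1,2).

Now H_k = ker ∂_k / im ∂_{k+1}, so:

  H_0: rank C_0 − rank ∂_1 = 10 − 9 = 1, and the invariant factors of ∂_1 are all 1, so H_0 ≅ Z.

(K is a triangulation of the Klein bottle.)

H_0 = Z.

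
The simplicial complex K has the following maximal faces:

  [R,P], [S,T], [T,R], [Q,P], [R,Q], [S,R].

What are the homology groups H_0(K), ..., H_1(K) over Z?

H_0 = Z,  H_1 = Z^2.

K has 5 vertices, 6 edges.
rank ∂_0 = 0, rank ∂_1 = 4 ⇒ b_0 = 5 − 0 − 4 = 1; all invariant factors of ∂_1 are 1 so no torsion. So H_0 ≅ Z.
rank ∂_1 = 4, rank ∂_2 = 0 ⇒ b_1 = 6 − 4 − 0 = 2. So H_1 ≅ Z^2.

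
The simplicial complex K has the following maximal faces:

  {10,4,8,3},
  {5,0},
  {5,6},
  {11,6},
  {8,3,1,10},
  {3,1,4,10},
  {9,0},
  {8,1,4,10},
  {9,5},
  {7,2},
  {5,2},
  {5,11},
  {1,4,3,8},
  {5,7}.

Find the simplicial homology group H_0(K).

H_0 ≅ Z^2.

Order the vertices as 0 < 1 < 2 < 3 < 4 < 5 < 6 < 7 < 8 < 9 < 10 < 11. Listing each simplex with vertices in this order, K has dimension 3 with simplices:

  0-simplices (12): [0], [1], [2], [3], [4], [5], [6], [7], [8], [9], [10], [11]
  1-simplices (19): [0,5], [0,9], [1,3], [1,4], [1,8], [1,10], [2,5], [2,7], [3,4], [3,8], [3,10], [4,8], [4,10], [5,6], [5,7], [5,9], [5,11], [6,11], [8,10]
  2-simplices (10): [1,3,4], [1,3,8], [1,3,10], [1,4,8], [1,4,10], [1,8,10], [3,4,8], [3,4,10], [3,8,10], [4,8,10]
  3-simplices (5): [1,3,4,8], [1,3,4,10], [1,3,8,10], [1,4,8,10], [3,4,8,10]

so the chain groups are C_0 ≅ Z^12, C_1 ≅ Z^19, C_2 ≅ Z^10, C_3 ≅ Z^5.

Boundary ∂_1: C_1 → C_0 is given by ∂[p,q] = [q] − [p].
The resulting 12×19 matrix has rank 10, and its Smith normal form has invariant factors (1,1,1,1,1,1,1,1,1,1).

Boundary ∂_2: C_2 → C_1 sends each 2-simplex [p,q,r] to [q,r] − [p,r] + [p,q]. For instance
  ∂[4,8,10] = [8,10] − [4,10] + [4,8],
  ∂[1,8,10] = [8,10] − [1,10] + [1,8].
The resulting 19×10 matrix has rank 6, and its Smith normal form has invariant factors (1,1,1,1,1,1).

The boundary map ∂_3: C_3 → C_2 sends each 3-simplex σ to the alternating sum Σ_i (−1)^i (σ with its i-th vertex removed). For instance
  ∂[1,3,4,10] = [3,4,10] − [1,4,10] + [1,3,10] − [1,3,4],
  ∂[1,3,4,8] = [3,4,8] − [1,4,8] + [1,3,8] − [1,3,4].
The resulting 10×5 matrix has rank 4, and its Smith normal form has invariant factors (1,1,1,1).

Now H_k = ker ∂_k / im ∂_{k+1}, so:

  H_0: rank C_0 − rank ∂_1 = 12 − 10 = 2, and the invariant factors of ∂_1 are all 1, so H_0 = Z^2.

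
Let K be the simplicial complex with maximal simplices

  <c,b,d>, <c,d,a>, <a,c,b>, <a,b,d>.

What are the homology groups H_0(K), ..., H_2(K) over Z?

H_0 = Z,  H_1 = 0,  H_2 = Z.

Take the total order a < b < c < d on the vertex set. Then K (dimension 2) consists of the simplices:

  0-simplices (4): a, b, c, d
  1-simplices (6): ab, ac, ad, bc, bd, cd
  2-simplices (4): abc, abd, acd, bcd

so the chain groups are C_0 ≅ Z^4, C_1 ≅ Z^6, C_2 ≅ Z^4.

Boundary ∂_1: C_1 → C_0 is given by ∂[p,q] = [q] − [p]. For instance
  ∂ab = b − a.
The resulting 4×6 matrix has rank 3, and its Smith normal form has invariant factors (1,1,1).

∂_2: C_2 → C_1 acts by ∂[p,q,r] = [q,r] − [p,r] + [p,q]. For instance
  ∂abd = bd − ad + ab,
  ∂bcd = cd − bd + bc.
This gives a 6×4 integer matrix of rank 3; reducing to Smith normal form yields diagonal entries (1,1,1).

Now H_k = ker ∂_k / im ∂_{k+1}, so:

  H_0: rank C_0 − rank ∂_1 = 4 − 3 = 1, and the invariant factors of ∂_1 are all 1, so H_0 = Z.
  H_1: rank ker ∂_1 − rank ∂_2 = (6 − 3) − 3 = 0, and the invariant factors of ∂_2 are all 1, so H_1 = 0.
  H_2: rank ker ∂_2 − rank ∂_3 = (4 − 3) − 0 = 1, and there is no ∂_3, so H_2 = Z.

As a check, the Euler characteristic is 4 − 6 + 4 = 2, which agrees with 1 − 0 + 1 = 2.
(K is a triangulation of the 2-sphere S^2.)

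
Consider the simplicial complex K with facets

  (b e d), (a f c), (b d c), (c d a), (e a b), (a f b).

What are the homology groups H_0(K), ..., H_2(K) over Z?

K has 6 vertices, 12 edges, 6 triangles.
rank ∂_0 = 0, rank ∂_1 = 5 ⇒ b_0 = 6 − 0 − 5 = 1; all invariant factors of ∂_1 are 1 so no torsion. So H_0 ≅ Z.
rank ∂_1 = 5, rank ∂_2 = 6 ⇒ b_1 = 12 − 5 − 6 = 1; all invariant factors of ∂_2 are 1 so no torsion. So H_1 ≅ Z.
rank ∂_2 = 6, rank ∂_3 = 0 ⇒ b_2 = 6 − 6 − 0 = 0. So H_2 ≅ 0.

H_0 = Z,  H_1 = Z,  H_2 = 0.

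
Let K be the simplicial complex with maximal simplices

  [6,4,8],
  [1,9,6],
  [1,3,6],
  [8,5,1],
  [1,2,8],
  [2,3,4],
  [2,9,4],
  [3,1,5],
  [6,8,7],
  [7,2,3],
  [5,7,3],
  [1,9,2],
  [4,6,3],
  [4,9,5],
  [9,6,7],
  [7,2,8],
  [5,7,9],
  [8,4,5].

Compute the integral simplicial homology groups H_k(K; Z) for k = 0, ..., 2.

K has 9 vertices, 27 edges, 18 triangles.
rank ∂_0 = 0, rank ∂_1 = 8 ⇒ b_0 = 9 − 0 − 8 = 1; all invariant factors of ∂_1 are 1 so no torsion. So H_0 ≅ Z.
rank ∂_1 = 8, rank ∂_2 = 17 ⇒ b_1 = 27 − 8 − 17 = 2; all invariant factors of ∂_2 are 1 so no torsion. So H_1 ≅ Z^2.
rank ∂_2 = 17, rank ∂_3 = 0 ⇒ b_2 = 18 − 17 − 0 = 1. So H_2 ≅ Z.

H_0 ≅ Z,  H_1 ≅ Z^2,  H_2 ≅ Z.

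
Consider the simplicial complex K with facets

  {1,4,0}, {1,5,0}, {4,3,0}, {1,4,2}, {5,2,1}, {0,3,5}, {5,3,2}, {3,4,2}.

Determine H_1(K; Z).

H_1 = 0.

Fix the vertex order 0 < 1 < 2 < 3 < 4 < 5 and write every simplex with vertices in increasing order. Then dim K = 2 and the simplices of K are:

  0-simplices (6): [0], [1], [2], [3], [4], [5]
  1-simplices (12): [0,1], [0,3], [0,4], [0,5], [1,2], [1,4], [1,5], [2,3], [2,4], [2,5], [3,4], [3,5]
  2-simplices (8): [0,1,4], [0,1,5], [0,3,4], [0,3,5], [1,2,4], [1,2,5], [2,3,4], [2,3,5]

so the chain groups are C_0 ≅ Z^6, C_1 ≅ Z^12, C_2 ≅ Z^8.

∂_1: C_1 → C_0 is given by ∂[p,q] = [q] − [p].
The 6×12 boundary matrix has rank 5 and Smith normal form diag(1,1,1,1,1).

Boundary ∂_2: C_2 → C_1 sends each 2-simplex [p,q,r] to [q,r] − [p,r] + [p,q]. For instance
  ∂[1,2,4] = [2,4] − [1,4] + [1,2],
  ∂[0,3,5] = [3,5] − [0,5] + [0,3].
This gives a 12×8 integer matrix of rank 7; reducing to Smith normal form yields diagonal entries (1,1,1,1,1,1,1).

From H_k ≅ ker(∂_k) / im(∂_{k+1}) we obtain:

  H_1: rank ker ∂_1 − rank ∂_2 = (12 − 5) − 7 = 0, and the invariant factors of ∂_2 are all 1, so H_1 ≅ 0.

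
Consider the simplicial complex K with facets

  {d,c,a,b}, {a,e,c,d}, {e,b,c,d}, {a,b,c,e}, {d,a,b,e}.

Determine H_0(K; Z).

Order the vertices as a < b < c < d < e. Listing each simplex with vertices in this order, K has dimension 3 with simplices:

  0-simplices (5): a, b, c, d, e
  1-simplices (10): ab, ac, ad, ae, bc, bd, be, cd, ce, de
  2-simplices (10): abc, abd, abe, acd, ace, ade, bcd, bce, bde, cde
  3-simplices (5): abcd, abce, abde, acde, bcde

so the chain groups are C_0 ≅ Z^5, C_1 ≅ Z^10, C_2 ≅ Z^10, C_3 ≅ Z^5.

Boundary ∂_1: C_1 → C_0 maps an edge to its endpoints' difference, ∂[p,q] = q − p.
The resulting 5×10 matrix has rank 4, and its Smith normal form has invariant factors (1,1,1,1).

The boundary map ∂_2: C_2 → C_1 sends each 2-simplex [p,q,r] to [q,r] − [p,r] + [p,q]. For instance
  ∂abe = be − ae + ab,
  ∂bcd = cd − bd + bc.
As a 10×10 matrix over Z this has rank 6, with invariant factors (1,1,1,1,1,1).

The boundary map ∂_3: C_3 → C_2 sends each 3-simplex σ to the alternating sum Σ_i (−1)^i (σ with its i-th vertex removed). For instance
  ∂abcd = bcd − acd + abd − abc,
  ∂bcde = cde − bde + bce − bcd.
The 10×5 boundary matrix has rank 4 and Smith normal form diag(1,1,1,1).

Computing H_k = (kernel of ∂_k) / (image of ∂_{k+1}):

  H_0: rank C_0 − rank ∂_1 = 5 − 4 = 1, and the invariant factors of ∂_1 are all 1, so H_0 ≅ Z.

(K is a triangulation of the 3-sphere S^3.)

H_0 ≅ Z.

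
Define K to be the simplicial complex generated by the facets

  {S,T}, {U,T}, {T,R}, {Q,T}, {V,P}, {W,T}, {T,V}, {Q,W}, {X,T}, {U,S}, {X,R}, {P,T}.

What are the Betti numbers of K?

Order the vertices as P < Q < R < S < T < U < V < W < X. Listing each simplex with vertices in this order, K has dimension 1 with simplices:

  0-simplices (9): P, Q, R, S, T, U, V, W, X
  1-simplices (12): PT, PV, QT, QW, RT, RX, ST, SU, TU, TV, TW, TX

so the chain groups are C_0 ≅ Z^9, C_1 ≅ Z^12.

The boundary map ∂_1: C_1 → C_0 maps an edge to its endpoints' difference, ∂[p,q] = q − p. For instance
  ∂TU = U − T.
This gives a 9×12 integer matrix of rank 8; reducing to Smith normal form yields diagonal entries (1,1,1,1,1,1,1,1).

Computing H_k = (kernel of ∂_k) / (image of ∂_{k+1}):

  H_0: rank C_0 − rank ∂_1 = 9 − 8 = 1, and the invariant factors of ∂_1 are all 1, so H_0 = Z.
  H_1: rank ker ∂_1 − rank ∂_2 = (12 − 8) − 0 = 4, and there is no ∂_2, so H_1 = Z^4.

Hence the Betti numbers are b_0 = 1, b_1 = 4.

b_0 = 1, b_1 = 4.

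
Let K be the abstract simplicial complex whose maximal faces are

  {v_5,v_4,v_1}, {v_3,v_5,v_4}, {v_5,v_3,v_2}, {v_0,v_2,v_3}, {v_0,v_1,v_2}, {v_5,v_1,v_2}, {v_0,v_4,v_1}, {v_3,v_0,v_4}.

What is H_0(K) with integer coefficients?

Order the vertices as v_0 < v_1 < v_2 < v_3 < v_4 < v_5. Listing each simplex with vertices in this order, K has dimension 2 with simplices:

  0-simplices (6): [v_0], [v_1], [v_2], [v_3], [v_4], [v_5]
  1-simplices (12): [v_0,v_1], [v_0,v_2], [v_0,v_3], [v_0,v_4], [v_1,v_2], [v_1,v_4], [v_1,v_5], [v_2,v_3], [v_2,v_5], [v_3,v_4], [v_3,v_5], [v_4,v_5]
  2-simplices (8): [v_0,v_1,v_2], [v_0,v_1,v_4], [v_0,v_2,v_3], [v_0,v_3,v_4], [v_1,v_2,v_5], [v_1,v_4,v_5], [v_2,v_3,v_5], [v_3,v_4,v_5]

so the chain groups are C_0 ≅ Z^6, C_1 ≅ Z^12, C_2 ≅ Z^8.

Boundary ∂_1: C_1 → C_0 sends each edge [p,q] (with p < q) to q − p.
As a 6×12 matrix over Z this has rank 5, with invariant factors (1,1,1,1,1).

The boundary map ∂_2: C_2 → C_1 sends each 2-simplex [p,q,r] to [q,r] − [p,r] + [p,q]. For instance
  ∂[v_2,v_3,v_5] = [v_3,v_5] − [v_2,v_5] + [v_2,v_3],
  ∂[v_1,v_4,v_5] = [v_4,v_5] − [v_1,v_5] + [v_1,v_4].
The resulting 12×8 matrix has rank 7, and its Smith normal form has invariant factors (1,1,1,1,1,1,1).

Now H_k = ker ∂_k / im ∂_{k+1}, so:

  H_0: rank C_0 − rank ∂_1 = 6 − 5 = 1, and the invariant factors of ∂_1 are all 1, so H_0 ≅ Z.

H_0 = Z.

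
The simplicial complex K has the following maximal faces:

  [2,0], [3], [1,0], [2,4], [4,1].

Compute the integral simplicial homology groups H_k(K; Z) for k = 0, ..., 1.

Take the total order 0 < 1 < 2 < 3 < 4 on the vertex set. Then K (dimension 1) consists of the simplices:

  0-simplices (5): [0], [1], [2], [3], [4]
  1-simplices (4): [0,1], [0,2], [1,4], [2,4]

Hence C_0 ≅ Z^5, C_1 ≅ Z^4.

The boundary map ∂_1: C_1 → C_0 maps an edge to its endpoints' difference, ∂[p,q] = q − p. For instance
  ∂[0,1] = [1] − [0].
As a 5×4 matrix over Z this has rank 3, with invariant factors (1,1,1).

From H_k ≅ ker(∂_k) / im(∂_{k+1}) we obtain:

  H_0: rank C_0 − rank ∂_1 = 5 − 3 = 2, and the invariant factors of ∂_1 are all 1, so H_0 ≅ Z^2.
  H_1: rank ker ∂_1 − rank ∂_2 = (4 − 3) − 0 = 1, and there is no ∂_2, so H_1 ≅ Z.

H_0 ≅ Z^2,  H_1 ≅ Z.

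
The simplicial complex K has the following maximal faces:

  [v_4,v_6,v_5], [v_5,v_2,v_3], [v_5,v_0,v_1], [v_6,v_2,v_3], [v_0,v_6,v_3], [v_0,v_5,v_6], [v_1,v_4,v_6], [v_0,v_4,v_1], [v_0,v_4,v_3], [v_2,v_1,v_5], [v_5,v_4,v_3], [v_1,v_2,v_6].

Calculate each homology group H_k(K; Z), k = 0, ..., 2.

Take the total order v_0 < v_1 < v_2 < v_3 < v_4 < v_5 < v_6 on the vertex set. Then K (dimension 2) consists of the simplices:

  0-simplices (7): [v_0], [v_1], [v_2], [v_3], [v_4], [v_5], [v_6]
  1-simplices (18): (18 of them)
  2-simplices (12): (12 of them)

Hence C_0 ≅ Z^7, C_1 ≅ Z^18, C_2 ≅ Z^12.

The boundary map ∂_1: C_1 → C_0 sends each edge [p,q] (with p < q) to q − p. For instance
  ∂[v_0,v_6] = [v_6] − [v_0].
The 7×18 boundary matrix has rank 6 and Smith normal form diag(1,1,1,1,1,1).

The boundary map ∂_2: C_2 → C_1 maps a triangle to the signed sum of its edges. For instance
  ∂[v_1,v_2,v_6] = [v_2,v_6] − [v_1,v_6] + [v_1,v_2],
  ∂[v_4,v_5,v_6] = [v_5,v_6] − [v_4,v_6] + [v_4,v_5].
The resulting 18×12 matrix has rank 12, and its Smith normal form has invariant factors (1,1,1,1,1,1,1,1,1,1,1,2).

From H_k ≅ ker(∂_k) / im(∂_{k+1}) we obtain:

  H_0: rank C_0 − rank ∂_1 = 7 − 6 = 1, and the invariant factors of ∂_1 are all 1, so H_0 = Z.
  H_1: rank ker ∂_1 − rank ∂_2 = (18 − 6) − 12 = 0, and ∂_2 has invariant factor 2 > 1, so H_1 = Z/2.
  H_2: rank ker ∂_2 − rank ∂_3 = (12 − 12) − 0 = 0, and there is no ∂_3, so H_2 = 0.

As a check, the Euler characteristic is 7 − 18 + 12 = 1, which agrees with 1 − 0 + 0 = 1.
(K is a triangulation of the real projective plane RP^2.)

H_0 ≅ Z,  H_1 ≅ Z/2,  H_2 = 0.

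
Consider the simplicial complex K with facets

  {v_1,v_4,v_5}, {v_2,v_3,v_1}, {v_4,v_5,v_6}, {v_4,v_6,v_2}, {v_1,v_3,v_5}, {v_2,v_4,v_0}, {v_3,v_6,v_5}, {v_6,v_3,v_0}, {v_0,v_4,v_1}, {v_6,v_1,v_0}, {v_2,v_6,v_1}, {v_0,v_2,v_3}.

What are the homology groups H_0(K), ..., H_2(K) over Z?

Order the vertices as v_0 < v_1 < v_2 < v_3 < v_4 < v_5 < v_6. Listing each simplex with vertices in this order, K has dimension 2 with simplices:

  0-simplices (7): [v_0], [v_1], [v_2], [v_3], [v_4], [v_5], [v_6]
  1-simplices (18): (18 of them)
  2-simplices (12): (12 of them)

Hence C_0 ≅ Z^7, C_1 ≅ Z^18, C_2 ≅ Z^12.

Boundary ∂_1: C_1 → C_0 sends each edge [p,q] (with p < q) to q − p. For instance
  ∂[v_4,v_5] = [v_5] − [v_4].
The resulting 7×18 matrix has rank 6, and its Smith normal form has invariant factors (1,1,1,1,1,1).

Boundary ∂_2: C_2 → C_1 sends each 2-simplex [p,q,r] to [q,r] − [p,r] + [p,q]. For instance
  ∂[v_1,v_2,v_6] = [v_2,v_6] − [v_1,v_6] + [v_1,v_2],
  ∂[v_4,v_5,v_6] = [v_5,v_6] − [v_4,v_6] + [v_4,v_5].
This gives a 18×12 integer matrix of rank 12; reducing to Smith normal form yields diagonal entries (1,1,1,1,1,1,1,1,1,1,1,2).

Now H_k = ker ∂_k / im ∂_{k+1}, so:

  H_0: rank C_0 − rank ∂_1 = 7 − 6 = 1, and the invariant factors of ∂_1 are all 1, so H_0 = Z.
  H_1: rank ker ∂_1 − rank ∂_2 = (18 − 6) − 12 = 0, and ∂_2 has invariant factor 2 > 1, so H_1 = Z/2.
  H_2: rank ker ∂_2 − rank ∂_3 = (12 − 12) − 0 = 0, and there is no ∂_3, so H_2 = 0.

H_0 = Z,  H_1 = Z/2,  H_2 = 0.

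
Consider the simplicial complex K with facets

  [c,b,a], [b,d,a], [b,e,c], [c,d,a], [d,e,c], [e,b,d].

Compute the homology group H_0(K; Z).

Take the total order a < b < c < d < e on the vertex set. Then K (dimension 2) consists of the simplices:

  0-simplices (5): a, b, c, d, e
  1-simplices (9): ab, ac, ad, bc, bd, be, cd, ce, de
  2-simplices (6): abc, abd, acd, bce, bde, cde

so the chain groups are C_0 ≅ Z^5, C_1 ≅ Z^9, C_2 ≅ Z^6.

∂_1: C_1 → C_0 sends each edge [p,q] (with p < q) to q − p. For instance
  ∂be = e − b.
This gives a 5×9 integer matrix of rank 4; reducing to Smith normal form yields diagonal entries (1,1,1,1).

Boundary ∂_2: C_2 → C_1 maps a triangle to the signed sum of its edges. For instance
  ∂bde = de − be + bd,
  ∂abd = bd − ad + ab.
As a 9×6 matrix over Z this has rank 5, with invariant factors (1,1,1,1,1).

From H_k ≅ ker(∂_k) / im(∂_{k+1}) we obtain:

  H_0: rank C_0 − rank ∂_1 = 5 − 4 = 1, and the invariant factors of ∂_1 are all 1, so H_0 ≅ Z.

(K is a triangulation of the 2-sphere S^2.)

H_0 = Z.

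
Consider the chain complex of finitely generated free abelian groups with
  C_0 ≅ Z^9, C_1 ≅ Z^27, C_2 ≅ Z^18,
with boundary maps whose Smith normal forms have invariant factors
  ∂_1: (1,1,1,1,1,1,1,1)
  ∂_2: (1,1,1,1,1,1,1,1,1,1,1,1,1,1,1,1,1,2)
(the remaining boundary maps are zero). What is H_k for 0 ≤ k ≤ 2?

H_0 = Z,  H_1 = Z ⊕ Z_2,  H_2 = 0.

H_0: b_0 = 9 − 0 − 8 = 1; torsion from ∂_1 factors > 1: none. So H_0 = Z.
H_1: b_1 = 27 − 8 − 18 = 1; torsion from ∂_2 factors > 1: [2]. So H_1 = Z ⊕ Z_2.
H_2: b_2 = 18 − 18 − 0 = 0; torsion from ∂_3 factors > 1: none. So H_2 = 0.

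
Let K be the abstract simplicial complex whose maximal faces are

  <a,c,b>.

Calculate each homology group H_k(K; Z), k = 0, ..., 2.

H_0 = Z,  H_1 = 0,  H_2 = 0.

Order the vertices as a < b < c. Listing each simplex with vertices in this order, K has dimension 2 with simplices:

  0-simplices (3): a, b, c
  1-simplices (3): ab, ac, bc
  2-simplices (1): abc

Hence C_0 ≅ Z^3, C_1 ≅ Z^3, C_2 ≅ Z^1.

∂_1: C_1 → C_0 is given by ∂[p,q] = [q] − [p]. For instance
  ∂ab = b − a.
The 3×3 boundary matrix has rank 2 and Smith normal form diag(1,1).

The boundary map ∂_2: C_2 → C_1 sends each 2-simplex [p,q,r] to [q,r] − [p,r] + [p,q]. For instance
  ∂abc = bc − ac + ab.
The resulting 3×1 matrix has rank 1, and its Smith normal form has invariant factors (1).

Reading off H_k = ker ∂_k / im ∂_{k+1}:

  H_0: rank C_0 − rank ∂_1 = 3 − 2 = 1, and the invariant factors of ∂_1 are all 1, so H_0 ≅ Z.
  H_1: rank ker ∂_1 − rank ∂_2 = (3 − 2) − 1 = 0, and the invariant factors of ∂_2 are all 1, so H_1 ≅ 0.
  H_2: rank ker ∂_2 − rank ∂_3 = (1 − 1) − 0 = 0, and there is no ∂_3, so H_2 ≅ 0.

(K is a triangulation of the 2-simplex.)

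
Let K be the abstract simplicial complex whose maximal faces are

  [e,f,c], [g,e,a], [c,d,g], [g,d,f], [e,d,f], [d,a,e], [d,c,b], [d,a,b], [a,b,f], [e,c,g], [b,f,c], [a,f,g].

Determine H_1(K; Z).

H_1 = Z_2.

Take the total order a < b < c < d < e < f < g on the vertex set. Then K (dimension 2) consists of the simplices:

  0-simplices (7): a, b, c, d, e, f, g
  1-simplices (18): ab, ad, ae, af, ag, bc, bd, bf, cd, ce, cf, cg, de, df, dg, ef, eg, fg
  2-simplices (12): abd, abf, ade, aeg, afg, bcd, bcf, cdg, cef, ceg, def, dfg

so the chain groups are C_0 ≅ Z^7, C_1 ≅ Z^18, C_2 ≅ Z^12.

Boundary ∂_1: C_1 → C_0 is given by ∂[p,q] = [q] − [p]. For instance
  ∂cg = g − c.
The resulting 7×18 matrix has rank 6, and its Smith normal form has invariant factors (1,1,1,1,1,1).

The boundary map ∂_2: C_2 → C_1 acts by ∂[p,q,r] = [q,r] − [p,r] + [p,q]. For instance
  ∂bcd = cd − bd + bc,
  ∂bcf = cf − bf + bc.
This gives a 18×12 integer matrix of rank 12; reducing to Smith normal form yields diagonal entries (1,1,1,1,1,1,1,1,1,1,1,2).

From H_k ≅ ker(∂_k) / im(∂_{k+1}) we obtain:

  H_1: rank ker ∂_1 − rank ∂_2 = (18 − 6) − 12 = 0, and ∂_2 has invariant factor 2 > 1, so H_1 ≅ Z_2.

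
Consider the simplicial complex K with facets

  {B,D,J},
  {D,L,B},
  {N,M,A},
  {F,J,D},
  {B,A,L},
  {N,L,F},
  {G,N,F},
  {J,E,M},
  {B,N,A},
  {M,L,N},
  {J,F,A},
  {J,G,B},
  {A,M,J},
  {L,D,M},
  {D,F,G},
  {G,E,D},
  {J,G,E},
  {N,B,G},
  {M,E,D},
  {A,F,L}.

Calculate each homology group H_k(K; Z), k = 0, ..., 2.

Order the vertices as A < B < D < E < F < G < J < L < M < N. Listing each simplex with vertices in this order, K has dimension 2 with simplices:

  0-simplices (10): A, B, D, E, F, G, J, L, M, N
  1-simplices (30): AB, AF, AJ, AL, AM, AN, BD, BG, BJ, BL, BN, DE, DF, DG, DJ, DL, DM, EG, EJ, EM, FG, FJ, FL, FN, GJ, GN, JM, LM, LN, MN
  2-simplices (20): ABL, ABN, AFJ, AFL, AJM, AMN, BDJ, BDL, BGJ, BGN, DEG, DEM, DFG, DFJ, DLM, EGJ, EJM, FGN, FLN, LMN

Hence C_0 ≅ Z^10, C_1 ≅ Z^30, C_2 ≅ Z^20.

Boundary ∂_1: C_1 → C_0 is given by ∂[p,q] = [q] − [p]. For instance
  ∂MN = N − M.
This gives a 10×30 integer matrix of rank 9; reducing to Smith normal form yields diagonal entries (1,1,1,1,1,1,1,1,1).

Boundary ∂_2: C_2 → C_1 sends each 2-simplex [p,q,r] to [q,r] − [p,r] + [p,q]. For instance
  ∂BGJ = GJ − BJ + BG,
  ∂DFG = FG − DG + DF.
The resulting 30×20 matrix has rank 20, and its Smith normal form has invariant factors (1,1,1,1,1,1,1,1,1,1,1,1,1,1,1,1,1,1,1,2).

Reading off H_k = ker ∂_k / im ∂_{k+1}:

  H_0: rank C_0 − rank ∂_1 = 10 − 9 = 1, and the invariant factors of ∂_1 are all 1, so H_0 ≅ Z.
  H_1: rank ker ∂_1 − rank ∂_2 = (30 − 9) − 20 = 1, and ∂_2 has invariant factor 2 > 1, so H_1 ≅ Z ⊕ Z/2.
  H_2: rank ker ∂_2 − rank ∂_3 = (20 − 20) − 0 = 0, and there is no ∂_3, so H_2 ≅ 0.

As a check, the Euler characteristic is 10 − 30 + 20 = 0, which agrees with 1 − 1 + 0 = 0.

H_0 ≅ Z,  H_1 ≅ Z ⊕ Z/2,  H_2 = 0.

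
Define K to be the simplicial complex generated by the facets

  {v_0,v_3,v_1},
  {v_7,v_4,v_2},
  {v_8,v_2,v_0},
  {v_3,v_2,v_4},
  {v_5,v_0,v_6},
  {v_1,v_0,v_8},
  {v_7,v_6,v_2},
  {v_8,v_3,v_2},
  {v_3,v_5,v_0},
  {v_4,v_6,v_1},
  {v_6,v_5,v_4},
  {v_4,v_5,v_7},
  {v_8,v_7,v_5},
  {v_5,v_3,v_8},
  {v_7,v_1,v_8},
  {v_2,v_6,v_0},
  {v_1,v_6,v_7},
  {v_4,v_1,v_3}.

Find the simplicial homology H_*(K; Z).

H_0 = Z,  H_1 = Z × Z/2,  H_2 = 0.

Take the total order v_0 < v_1 < v_2 < v_3 < v_4 < v_5 < v_6 < v_7 < v_8 on the vertex set. Then K (dimension 2) consists of the simplices:

  0-simplices (9): [v_0], [v_1], [v_2], [v_3], [v_4], [v_5], [v_6], [v_7], [v_8]
  1-simplices (27): (27 of them)
  2-simplices (18): (18 of them)

giving chain groups C_0 ≅ Z^9, C_1 ≅ Z^27, C_2 ≅ Z^18.

The boundary map ∂_1: C_1 → C_0 is given by ∂[p,q] = [q] − [p]. For instance
  ∂[v_3,v_8] = [v_8] − [v_3].
The resulting 9×27 matrix has rank 8, and its Smith normal form has invariant factors (1,1,1,1,1,1,1,1).

∂_2: C_2 → C_1 acts by ∂[p,q,r] = [q,r] − [p,r] + [p,q]. For instance
  ∂[v_2,v_3,v_8] = [v_3,v_8] − [v_2,v_8] + [v_2,v_3],
  ∂[v_4,v_5,v_7] = [v_5,v_7] − [v_4,v_7] + [v_4,v_5].
As a 27×18 matrix over Z this has rank 18, with invariant factors (1,1,1,1,1,1,1,1,1,1,1,1,1,1,1,1,1,2).

Computing H_k = (kernel of ∂_k) / (image of ∂_{k+1}):

  H_0: rank C_0 − rank ∂_1 = 9 − 8 = 1, and the invariant factors of ∂_1 are all 1, so H_0 = Z.
  H_1: rank ker ∂_1 − rank ∂_2 = (27 − 8) − 18 = 1, and ∂_2 has invariant factor 2 > 1, so H_1 = Z × Z/2.
  H_2: rank ker ∂_2 − rank ∂_3 = (18 − 18) − 0 = 0, and there is no ∂_3, so H_2 = 0.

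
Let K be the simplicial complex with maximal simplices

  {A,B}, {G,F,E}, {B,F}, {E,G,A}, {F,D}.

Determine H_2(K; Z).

H_2 = 0.

K has 6 vertices, 8 edges, 2 triangles.
rank ∂_2 = 2, rank ∂_3 = 0 ⇒ b_2 = 2 − 2 − 0 = 0. So H_2 ≅ 0.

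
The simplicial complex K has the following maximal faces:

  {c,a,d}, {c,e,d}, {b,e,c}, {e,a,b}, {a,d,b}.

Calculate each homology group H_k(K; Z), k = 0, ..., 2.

H_0 = Z,  H_1 = Z,  H_2 = 0.

Order the vertices as a < b < c < d < e. Listing each simplex with vertices in this order, K has dimension 2 with simplices:

  0-simplices (5): a, b, c, d, e
  1-simplices (10): ab, ac, ad, ae, bc, bd, be, cd, ce, de
  2-simplices (5): abd, abe, acd, bce, cde

Hence C_0 ≅ Z^5, C_1 ≅ Z^10, C_2 ≅ Z^5.

∂_1: C_1 → C_0 sends each edge [p,q] (with p < q) to q − p. For instance
  ∂bd = d − b.
As a 5×10 matrix over Z this has rank 4, with invariant factors (1,1,1,1).

Boundary ∂_2: C_2 → C_1 sends each 2-simplex [p,q,r] to [q,r] − [p,r] + [p,q]. For instance
  ∂bce = ce − be + bc,
  ∂abe = be − ae + ab.
As a 10×5 matrix over Z this has rank 5, with invariant factors (1,1,1,1,1).

From H_k ≅ ker(∂_k) / im(∂_{k+1}) we obtain:

  H_0: rank C_0 − rank ∂_1 = 5 − 4 = 1, and the invariant factors of ∂_1 are all 1, so H_0 ≅ Z.
  H_1: rank ker ∂_1 − rank ∂_2 = (10 − 4) − 5 = 1, and the invariant factors of ∂_2 are all 1, so H_1 ≅ Z.
  H_2: rank ker ∂_2 − rank ∂_3 = (5 − 5) − 0 = 0, and there is no ∂_3, so H_2 ≅ 0.

(K is a triangulation of the Möbius band.)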